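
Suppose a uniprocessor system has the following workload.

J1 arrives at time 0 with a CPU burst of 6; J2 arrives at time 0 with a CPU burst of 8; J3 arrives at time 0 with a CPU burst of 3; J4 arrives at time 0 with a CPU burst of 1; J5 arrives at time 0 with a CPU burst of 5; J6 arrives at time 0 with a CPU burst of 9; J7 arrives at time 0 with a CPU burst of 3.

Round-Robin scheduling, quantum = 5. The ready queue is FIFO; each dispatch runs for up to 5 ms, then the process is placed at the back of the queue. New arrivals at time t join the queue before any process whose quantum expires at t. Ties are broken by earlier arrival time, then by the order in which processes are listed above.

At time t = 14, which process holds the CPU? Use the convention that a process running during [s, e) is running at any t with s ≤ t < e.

J5

Schedule: | J1 0-5 | J2 5-10 | J3 10-13 | J4 13-14 | J5 14-19 | J6 19-24 | J7 24-27 | J1 27-28 | J2 28-31 | J6 31-35 |
Completion: J1=28  J2=31  J3=13  J4=14  J5=19  J6=35  J7=27
Turnaround (C−A): J1=28  J2=31  J3=13  J4=14  J5=19  J6=35  J7=27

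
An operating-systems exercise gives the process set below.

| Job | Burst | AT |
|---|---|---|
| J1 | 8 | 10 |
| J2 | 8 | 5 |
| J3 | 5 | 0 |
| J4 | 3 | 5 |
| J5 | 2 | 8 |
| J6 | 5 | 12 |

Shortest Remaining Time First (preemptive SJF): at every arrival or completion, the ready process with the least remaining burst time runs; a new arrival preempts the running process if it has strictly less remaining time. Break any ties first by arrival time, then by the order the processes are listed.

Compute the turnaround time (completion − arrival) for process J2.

18

Timeline: | J3 0-5 | J4 5-8 | J5 8-10 | J2 10-12 | J6 12-17 | J2 17-23 | J1 23-31 |
Completion: J1=31  J2=23  J3=5  J4=8  J5=10  J6=17
Turnaround (C−A): J1=21  J2=18  J3=5  J4=3  J5=2  J6=5
Turnaround(J2) = completion − arrival = 23 − 5 = 18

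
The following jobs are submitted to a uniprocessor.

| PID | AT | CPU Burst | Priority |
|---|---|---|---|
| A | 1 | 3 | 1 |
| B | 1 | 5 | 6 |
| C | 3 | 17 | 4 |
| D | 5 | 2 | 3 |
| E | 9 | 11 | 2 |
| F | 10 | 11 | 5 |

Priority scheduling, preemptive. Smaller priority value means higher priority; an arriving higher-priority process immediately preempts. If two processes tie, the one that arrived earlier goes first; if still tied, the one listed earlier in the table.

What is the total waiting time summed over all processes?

Timeline: | idle 0-1 | A 1-4 | C 4-5 | D 5-7 | C 7-9 | E 9-20 | C 20-34 | F 34-45 | B 45-50 |
Completion: A=4  B=50  C=34  D=7  E=20  F=45
Turnaround (C−A): A=3  B=49  C=31  D=2  E=11  F=35
Waiting = turnaround − burst: A=0, B=44, C=14, D=0, E=0, F=24
Total waiting = 0 + 44 + 14 + 0 + 0 + 24 = 82

82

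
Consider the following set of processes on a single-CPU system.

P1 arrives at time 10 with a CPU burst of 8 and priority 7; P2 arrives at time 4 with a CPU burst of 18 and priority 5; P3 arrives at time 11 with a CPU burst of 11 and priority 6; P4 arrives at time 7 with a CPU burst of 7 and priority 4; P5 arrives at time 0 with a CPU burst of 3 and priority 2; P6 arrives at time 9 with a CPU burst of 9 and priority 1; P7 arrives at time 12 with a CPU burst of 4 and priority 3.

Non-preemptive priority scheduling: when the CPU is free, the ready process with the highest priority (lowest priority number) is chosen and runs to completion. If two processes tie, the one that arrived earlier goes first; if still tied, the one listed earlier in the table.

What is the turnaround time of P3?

42

Timeline: | P5 0-3 | idle 3-4 | P2 4-22 | P6 22-31 | P7 31-35 | P4 35-42 | P3 42-53 | P1 53-61 |
Completion: P1=61  P2=22  P3=53  P4=42  P5=3  P6=31  P7=35
Turnaround (C−A): P1=51  P2=18  P3=42  P4=35  P5=3  P6=22  P7=23
Turnaround(P3) = completion − arrival = 53 − 11 = 42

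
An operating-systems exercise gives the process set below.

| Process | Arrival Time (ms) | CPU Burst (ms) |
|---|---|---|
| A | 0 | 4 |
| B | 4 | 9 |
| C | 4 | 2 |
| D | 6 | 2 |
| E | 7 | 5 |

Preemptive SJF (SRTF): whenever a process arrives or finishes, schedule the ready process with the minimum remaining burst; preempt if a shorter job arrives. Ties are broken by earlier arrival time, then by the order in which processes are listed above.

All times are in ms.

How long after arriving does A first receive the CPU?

0

Gantt: | A 0-4 | C 4-6 | D 6-8 | E 8-13 | B 13-22 |
Completion: A=4  B=22  C=6  D=8  E=13
Turnaround (C−A): A=4  B=18  C=2  D=2  E=6
Response(A) = first start − arrival = 0 − 0 = 0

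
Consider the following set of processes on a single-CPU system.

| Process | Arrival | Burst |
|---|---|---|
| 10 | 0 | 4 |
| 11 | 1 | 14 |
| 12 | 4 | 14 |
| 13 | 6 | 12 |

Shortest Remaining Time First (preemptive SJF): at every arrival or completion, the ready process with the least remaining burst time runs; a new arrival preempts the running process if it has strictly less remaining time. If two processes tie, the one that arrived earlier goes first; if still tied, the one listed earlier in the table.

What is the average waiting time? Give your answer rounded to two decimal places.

Timeline: | 10 0-4 | 11 4-18 | 13 18-30 | 12 30-44 |
Completion: 10=4  11=18  12=44  13=30
Turnaround (C−A): 10=4  11=17  12=40  13=24
Waiting times: 10=0, 11=3, 12=26, 13=12
Average waiting = (0+3+26+12) / 4 = 41/4 = 10.25

10.25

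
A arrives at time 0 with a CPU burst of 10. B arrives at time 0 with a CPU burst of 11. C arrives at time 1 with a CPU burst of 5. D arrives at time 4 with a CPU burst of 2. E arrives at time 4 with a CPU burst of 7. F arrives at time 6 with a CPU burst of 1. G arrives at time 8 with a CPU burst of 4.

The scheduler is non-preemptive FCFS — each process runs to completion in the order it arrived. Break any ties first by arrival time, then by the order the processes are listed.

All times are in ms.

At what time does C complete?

26

Schedule: | A 0-10 | B 10-21 | C 21-26 | D 26-28 | E 28-35 | F 35-36 | G 36-40 |
Completion: A=10  B=21  C=26  D=28  E=35  F=36  G=40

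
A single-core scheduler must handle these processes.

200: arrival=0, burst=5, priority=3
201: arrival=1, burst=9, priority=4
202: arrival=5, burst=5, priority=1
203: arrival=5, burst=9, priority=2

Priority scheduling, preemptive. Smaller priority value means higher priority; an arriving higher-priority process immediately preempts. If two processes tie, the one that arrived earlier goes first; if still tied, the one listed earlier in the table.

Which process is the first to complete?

Gantt: | 200 0-5 | 202 5-10 | 203 10-19 | 201 19-28 |
Completion: 200=5  201=28  202=10  203=19
Finish order: 200 → 202 → 203 → 201

200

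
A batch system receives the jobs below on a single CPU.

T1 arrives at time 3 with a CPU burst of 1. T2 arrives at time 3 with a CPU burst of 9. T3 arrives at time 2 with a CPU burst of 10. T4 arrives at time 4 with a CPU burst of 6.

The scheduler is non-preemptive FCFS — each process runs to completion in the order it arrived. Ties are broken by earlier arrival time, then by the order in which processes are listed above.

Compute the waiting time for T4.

18

Schedule: | idle 0-2 | T3 2-12 | T1 12-13 | T2 13-22 | T4 22-28 |
Completion: T1=13  T2=22  T3=12  T4=28
Turnaround (C−A): T1=10  T2=19  T3=10  T4=24
Waiting(T4) = turnaround − burst = 24 − 6 = 18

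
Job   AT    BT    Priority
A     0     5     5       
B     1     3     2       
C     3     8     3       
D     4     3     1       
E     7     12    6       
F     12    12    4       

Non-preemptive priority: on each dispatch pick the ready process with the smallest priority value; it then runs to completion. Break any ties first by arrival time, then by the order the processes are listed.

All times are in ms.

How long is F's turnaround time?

Gantt: | A 0-5 | D 5-8 | B 8-11 | C 11-19 | F 19-31 | E 31-43 |
Completion: A=5  B=11  C=19  D=8  E=43  F=31
Turnaround (C−A): A=5  B=10  C=16  D=4  E=36  F=19
Turnaround(F) = completion − arrival = 31 − 12 = 19

19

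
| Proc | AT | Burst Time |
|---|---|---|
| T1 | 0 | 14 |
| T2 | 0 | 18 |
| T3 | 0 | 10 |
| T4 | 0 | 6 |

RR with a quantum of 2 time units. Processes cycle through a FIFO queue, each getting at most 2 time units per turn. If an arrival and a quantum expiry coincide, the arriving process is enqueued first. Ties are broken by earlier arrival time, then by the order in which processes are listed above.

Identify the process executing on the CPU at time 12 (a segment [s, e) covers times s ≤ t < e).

Gantt: | T1 0-2 | T2 2-4 | T3 4-6 | T4 6-8 | T1 8-10 | T2 10-12 | T3 12-14 | T4 14-16 | T1 16-18 | T2 18-20 | T3 20-22 | T4 22-24 | T1 24-26 | T2 26-28 | T3 28-30 | T1 30-32 | T2 32-34 | T3 34-36 | T1 36-38 | T2 38-40 | T1 40-42 | T2 42-48 |
Completion: T1=42  T2=48  T3=36  T4=24
Turnaround (C−A): T1=42  T2=48  T3=36  T4=24

T3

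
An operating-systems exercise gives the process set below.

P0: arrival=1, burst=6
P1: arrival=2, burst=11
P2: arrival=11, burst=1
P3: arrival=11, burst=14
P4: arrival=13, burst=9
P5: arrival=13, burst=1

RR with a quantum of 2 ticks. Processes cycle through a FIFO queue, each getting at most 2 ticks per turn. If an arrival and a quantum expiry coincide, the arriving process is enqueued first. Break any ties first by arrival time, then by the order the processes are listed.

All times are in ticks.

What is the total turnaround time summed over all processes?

Timeline: | idle 0-1 | P0 1-3 | P1 3-5 | P0 5-7 | P1 7-9 | P0 9-11 | P1 11-13 | P2 13-14 | P3 14-16 | P4 16-18 | P5 18-19 | P1 19-21 | P3 21-23 | P4 23-25 | P1 25-27 | P3 27-29 | P4 29-31 | P1 31-32 | P3 32-34 | P4 34-36 | P3 36-38 | P4 38-39 | P3 39-43 |
Completion: P0=11  P1=32  P2=14  P3=43  P4=39  P5=19
Turnaround (C−A): P0=10  P1=30  P2=3  P3=32  P4=26  P5=6
Turnaround = completion − arrival: P0=10, P1=30, P2=3, P3=32, P4=26, P5=6
Total turnaround = 10 + 30 + 3 + 32 + 26 + 6 = 107

107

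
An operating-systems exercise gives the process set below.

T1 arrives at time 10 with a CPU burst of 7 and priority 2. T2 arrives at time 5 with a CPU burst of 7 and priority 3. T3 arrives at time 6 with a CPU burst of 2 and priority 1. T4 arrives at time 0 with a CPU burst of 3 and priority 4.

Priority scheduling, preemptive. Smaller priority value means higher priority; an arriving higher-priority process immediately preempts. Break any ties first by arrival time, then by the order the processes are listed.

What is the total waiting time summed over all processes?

9

Timeline: | T4 0-3 | idle 3-5 | T2 5-6 | T3 6-8 | T2 8-10 | T1 10-17 | T2 17-21 |
Completion: T1=17  T2=21  T3=8  T4=3
Waiting = turnaround − burst: T1=0, T2=9, T3=0, T4=0
Total waiting = 0 + 9 + 0 + 0 = 9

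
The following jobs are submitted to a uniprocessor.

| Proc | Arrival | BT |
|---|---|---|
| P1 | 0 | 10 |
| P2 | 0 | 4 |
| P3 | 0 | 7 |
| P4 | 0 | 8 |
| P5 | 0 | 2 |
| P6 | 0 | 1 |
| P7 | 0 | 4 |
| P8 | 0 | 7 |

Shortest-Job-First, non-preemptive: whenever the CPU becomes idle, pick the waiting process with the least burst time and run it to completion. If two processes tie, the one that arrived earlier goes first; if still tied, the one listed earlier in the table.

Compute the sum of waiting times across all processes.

Schedule: | P6 0-1 | P5 1-3 | P2 3-7 | P7 7-11 | P3 11-18 | P8 18-25 | P4 25-33 | P1 33-43 |
Completion: P1=43  P2=7  P3=18  P4=33  P5=3  P6=1  P7=11  P8=25
Turnaround (C−A): P1=43  P2=7  P3=18  P4=33  P5=3  P6=1  P7=11  P8=25
Waiting = turnaround − burst: P1=33, P2=3, P3=11, P4=25, P5=1, P6=0, P7=7, P8=18
Total waiting = 33 + 3 + 11 + 25 + 1 + 0 + 7 + 18 = 98

98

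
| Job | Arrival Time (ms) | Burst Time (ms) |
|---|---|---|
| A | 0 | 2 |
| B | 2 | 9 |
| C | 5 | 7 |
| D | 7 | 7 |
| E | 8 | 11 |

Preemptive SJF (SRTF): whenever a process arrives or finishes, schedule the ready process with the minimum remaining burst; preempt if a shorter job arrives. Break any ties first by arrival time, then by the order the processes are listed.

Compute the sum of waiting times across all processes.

34

Gantt: | A 0-2 | B 2-11 | C 11-18 | D 18-25 | E 25-36 |
Completion: A=2  B=11  C=18  D=25  E=36
Turnaround (C−A): A=2  B=9  C=13  D=18  E=28
Waiting = turnaround − burst: A=0, B=0, C=6, D=11, E=17
Total waiting = 0 + 0 + 6 + 11 + 17 = 34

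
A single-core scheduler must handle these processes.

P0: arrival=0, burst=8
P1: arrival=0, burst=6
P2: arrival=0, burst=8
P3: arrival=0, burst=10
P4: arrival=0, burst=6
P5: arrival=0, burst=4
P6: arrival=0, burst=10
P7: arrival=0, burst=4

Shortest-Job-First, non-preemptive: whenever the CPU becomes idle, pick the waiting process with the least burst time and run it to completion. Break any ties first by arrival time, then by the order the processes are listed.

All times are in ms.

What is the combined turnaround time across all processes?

212

Timeline: | P5 0-4 | P7 4-8 | P1 8-14 | P4 14-20 | P0 20-28 | P2 28-36 | P3 36-46 | P6 46-56 |
Completion: P0=28  P1=14  P2=36  P3=46  P4=20  P5=4  P6=56  P7=8
Turnaround (C−A): P0=28  P1=14  P2=36  P3=46  P4=20  P5=4  P6=56  P7=8
Turnaround = completion − arrival: P0=28, P1=14, P2=36, P3=46, P4=20, P5=4, P6=56, P7=8
Total turnaround = 28 + 14 + 36 + 46 + 20 + 4 + 56 + 8 = 212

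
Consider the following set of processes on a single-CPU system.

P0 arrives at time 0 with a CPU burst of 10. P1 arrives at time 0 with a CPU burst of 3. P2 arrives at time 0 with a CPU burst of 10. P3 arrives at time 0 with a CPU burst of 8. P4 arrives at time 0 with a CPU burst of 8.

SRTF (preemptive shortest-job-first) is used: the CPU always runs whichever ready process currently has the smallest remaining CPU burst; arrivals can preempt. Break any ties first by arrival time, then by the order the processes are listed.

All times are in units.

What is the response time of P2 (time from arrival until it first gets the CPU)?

29

Schedule: | P1 0-3 | P3 3-11 | P4 11-19 | P0 19-29 | P2 29-39 |
Completion: P0=29  P1=3  P2=39  P3=11  P4=19
Turnaround (C−A): P0=29  P1=3  P2=39  P3=11  P4=19
Response(P2) = first start − arrival = 29 − 0 = 29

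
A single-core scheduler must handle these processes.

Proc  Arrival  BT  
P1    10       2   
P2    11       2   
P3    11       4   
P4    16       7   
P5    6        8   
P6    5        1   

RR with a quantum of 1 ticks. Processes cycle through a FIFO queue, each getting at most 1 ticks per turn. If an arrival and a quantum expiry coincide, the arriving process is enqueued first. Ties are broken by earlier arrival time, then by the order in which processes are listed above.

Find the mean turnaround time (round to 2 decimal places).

9.17

Timeline: | idle 0-5 | P6 5-6 | P5 6-10 | P1 10-11 | P5 11-12 | P2 12-13 | P3 13-14 | P1 14-15 | P5 15-16 | P2 16-17 | P3 17-18 | P4 18-19 | P5 19-20 | P3 20-21 | P4 21-22 | P5 22-23 | P3 23-24 | P4 24-29 |
Completion: P1=15  P2=17  P3=24  P4=29  P5=23  P6=6
Turnaround times: P1=5, P2=6, P3=13, P4=13, P5=17, P6=1
Average turnaround = (5+6+13+13+17+1) / 6 = 55/6 = 9.17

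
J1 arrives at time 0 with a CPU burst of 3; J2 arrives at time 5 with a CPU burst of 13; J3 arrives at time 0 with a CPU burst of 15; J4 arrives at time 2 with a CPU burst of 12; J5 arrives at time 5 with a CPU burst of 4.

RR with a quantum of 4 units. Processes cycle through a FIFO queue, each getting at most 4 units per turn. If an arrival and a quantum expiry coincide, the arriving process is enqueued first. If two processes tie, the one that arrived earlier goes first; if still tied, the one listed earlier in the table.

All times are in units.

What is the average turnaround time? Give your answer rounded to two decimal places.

28.40

Timeline: | J1 0-3 | J3 3-7 | J4 7-11 | J2 11-15 | J5 15-19 | J3 19-23 | J4 23-27 | J2 27-31 | J3 31-35 | J4 35-39 | J2 39-43 | J3 43-46 | J2 46-47 |
Completion: J1=3  J2=47  J3=46  J4=39  J5=19
Turnaround times: J1=3, J2=42, J3=46, J4=37, J5=14
Average turnaround = (3+42+46+37+14) / 5 = 142/5 = 28.40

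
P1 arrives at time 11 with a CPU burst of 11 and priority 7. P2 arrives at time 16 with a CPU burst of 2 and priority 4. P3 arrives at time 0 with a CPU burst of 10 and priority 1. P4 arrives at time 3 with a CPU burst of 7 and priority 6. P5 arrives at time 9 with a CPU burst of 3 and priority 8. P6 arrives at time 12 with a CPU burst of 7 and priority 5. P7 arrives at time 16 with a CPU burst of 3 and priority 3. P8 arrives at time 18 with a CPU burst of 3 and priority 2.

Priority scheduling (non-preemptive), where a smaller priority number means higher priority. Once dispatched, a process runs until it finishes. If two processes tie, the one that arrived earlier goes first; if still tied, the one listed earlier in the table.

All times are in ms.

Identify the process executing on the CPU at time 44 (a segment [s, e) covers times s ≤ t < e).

Timeline: | P3 0-10 | P4 10-17 | P7 17-20 | P8 20-23 | P2 23-25 | P6 25-32 | P1 32-43 | P5 43-46 |
Completion: P1=43  P2=25  P3=10  P4=17  P5=46  P6=32  P7=20  P8=23

P5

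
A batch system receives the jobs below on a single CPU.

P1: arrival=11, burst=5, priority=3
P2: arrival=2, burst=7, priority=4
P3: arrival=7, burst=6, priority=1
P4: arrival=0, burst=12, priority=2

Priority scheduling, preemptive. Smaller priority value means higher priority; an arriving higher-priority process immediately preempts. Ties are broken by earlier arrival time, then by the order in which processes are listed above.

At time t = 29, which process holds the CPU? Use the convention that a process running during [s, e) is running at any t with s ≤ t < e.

P2

Gantt: | P4 0-7 | P3 7-13 | P4 13-18 | P1 18-23 | P2 23-30 |
Completion: P1=23  P2=30  P3=13  P4=18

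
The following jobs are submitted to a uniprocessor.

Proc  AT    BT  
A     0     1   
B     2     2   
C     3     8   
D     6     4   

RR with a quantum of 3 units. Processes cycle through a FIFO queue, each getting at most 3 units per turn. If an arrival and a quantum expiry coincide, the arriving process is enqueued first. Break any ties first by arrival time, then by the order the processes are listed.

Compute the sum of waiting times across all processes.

Schedule: | A 0-1 | idle 1-2 | B 2-4 | C 4-7 | D 7-10 | C 10-13 | D 13-14 | C 14-16 |
Completion: A=1  B=4  C=16  D=14
Turnaround (C−A): A=1  B=2  C=13  D=8
Waiting = turnaround − burst: A=0, B=0, C=5, D=4
Total waiting = 0 + 0 + 5 + 4 = 9

9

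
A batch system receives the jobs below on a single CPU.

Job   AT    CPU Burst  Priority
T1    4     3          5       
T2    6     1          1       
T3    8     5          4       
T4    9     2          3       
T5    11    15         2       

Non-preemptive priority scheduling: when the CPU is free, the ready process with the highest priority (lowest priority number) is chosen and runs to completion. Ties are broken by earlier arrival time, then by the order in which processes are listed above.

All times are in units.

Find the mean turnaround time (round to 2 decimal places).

9.60

Timeline: | idle 0-4 | T1 4-7 | T2 7-8 | T3 8-13 | T5 13-28 | T4 28-30 |
Completion: T1=7  T2=8  T3=13  T4=30  T5=28
Turnaround (C−A): T1=3  T2=2  T3=5  T4=21  T5=17
Turnaround times: T1=3, T2=2, T3=5, T4=21, T5=17
Average turnaround = (3+2+5+21+17) / 5 = 48/5 = 9.60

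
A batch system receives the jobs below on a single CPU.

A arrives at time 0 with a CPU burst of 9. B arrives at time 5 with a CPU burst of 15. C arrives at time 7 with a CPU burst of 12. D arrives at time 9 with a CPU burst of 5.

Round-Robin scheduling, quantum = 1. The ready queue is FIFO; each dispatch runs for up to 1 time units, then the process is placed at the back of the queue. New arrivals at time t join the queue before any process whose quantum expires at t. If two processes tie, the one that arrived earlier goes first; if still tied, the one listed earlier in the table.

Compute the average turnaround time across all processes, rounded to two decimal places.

25.75

Gantt: | A 0-5 | B 5-6 | A 6-7 | B 7-8 | C 8-9 | A 9-10 | B 10-11 | D 11-12 | C 12-13 | A 13-14 | B 14-15 | D 15-16 | C 16-17 | A 17-18 | B 18-19 | D 19-20 | C 20-21 | B 21-22 | D 22-23 | C 23-24 | B 24-25 | D 25-26 | C 26-27 | B 27-28 | C 28-29 | B 29-30 | C 30-31 | B 31-32 | C 32-33 | B 33-34 | C 34-35 | B 35-36 | C 36-37 | B 37-38 | C 38-39 | B 39-41 |
Completion: A=18  B=41  C=39  D=26
Turnaround (C−A): A=18  B=36  C=32  D=17
Turnaround times: A=18, B=36, C=32, D=17
Average turnaround = (18+36+32+17) / 4 = 103/4 = 25.75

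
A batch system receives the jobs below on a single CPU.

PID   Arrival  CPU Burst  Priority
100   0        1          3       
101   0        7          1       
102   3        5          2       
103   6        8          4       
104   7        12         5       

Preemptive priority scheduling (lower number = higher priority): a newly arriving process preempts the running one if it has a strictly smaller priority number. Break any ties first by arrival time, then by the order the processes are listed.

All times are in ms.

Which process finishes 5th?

Gantt: | 101 0-7 | 102 7-12 | 100 12-13 | 103 13-21 | 104 21-33 |
Completion: 100=13  101=7  102=12  103=21  104=33
Turnaround (C−A): 100=13  101=7  102=9  103=15  104=26
Finish order: 101 → 102 → 100 → 103 → 104

104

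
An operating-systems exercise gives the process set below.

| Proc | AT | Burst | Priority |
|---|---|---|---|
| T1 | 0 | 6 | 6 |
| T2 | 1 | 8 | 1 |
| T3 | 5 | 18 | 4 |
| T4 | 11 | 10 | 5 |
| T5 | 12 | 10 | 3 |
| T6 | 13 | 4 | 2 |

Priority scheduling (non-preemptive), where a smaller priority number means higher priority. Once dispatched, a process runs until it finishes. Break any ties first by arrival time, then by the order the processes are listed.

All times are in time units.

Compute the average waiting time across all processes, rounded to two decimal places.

Timeline: | T1 0-6 | T2 6-14 | T6 14-18 | T5 18-28 | T3 28-46 | T4 46-56 |
Completion: T1=6  T2=14  T3=46  T4=56  T5=28  T6=18
Waiting times: T1=0, T2=5, T3=23, T4=35, T5=6, T6=1
Average waiting = (0+5+23+35+6+1) / 6 = 70/6 = 11.67

11.67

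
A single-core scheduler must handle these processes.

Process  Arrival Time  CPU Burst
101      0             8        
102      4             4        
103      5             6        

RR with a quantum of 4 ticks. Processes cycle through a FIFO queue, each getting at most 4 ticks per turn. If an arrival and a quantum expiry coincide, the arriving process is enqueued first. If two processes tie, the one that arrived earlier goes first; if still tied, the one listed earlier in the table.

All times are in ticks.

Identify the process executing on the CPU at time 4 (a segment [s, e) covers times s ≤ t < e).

Timeline: | 101 0-4 | 102 4-8 | 101 8-12 | 103 12-18 |
Completion: 101=12  102=8  103=18

102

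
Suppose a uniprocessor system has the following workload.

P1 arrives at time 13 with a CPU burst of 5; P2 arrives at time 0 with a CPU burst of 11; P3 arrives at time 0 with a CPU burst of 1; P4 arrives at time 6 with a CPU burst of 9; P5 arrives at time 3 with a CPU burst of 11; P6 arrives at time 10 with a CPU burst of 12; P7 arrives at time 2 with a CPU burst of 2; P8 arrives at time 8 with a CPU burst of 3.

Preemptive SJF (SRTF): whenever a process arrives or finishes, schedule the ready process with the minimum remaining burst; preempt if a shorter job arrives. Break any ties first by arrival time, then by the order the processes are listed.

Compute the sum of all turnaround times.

Schedule: | P3 0-1 | P2 1-2 | P7 2-4 | P2 4-8 | P8 8-11 | P2 11-17 | P1 17-22 | P4 22-31 | P5 31-42 | P6 42-54 |
Completion: P1=22  P2=17  P3=1  P4=31  P5=42  P6=54  P7=4  P8=11
Turnaround (C−A): P1=9  P2=17  P3=1  P4=25  P5=39  P6=44  P7=2  P8=3
Turnaround = completion − arrival: P1=9, P2=17, P3=1, P4=25, P5=39, P6=44, P7=2, P8=3
Total turnaround = 9 + 17 + 1 + 25 + 39 + 44 + 2 + 3 = 140

140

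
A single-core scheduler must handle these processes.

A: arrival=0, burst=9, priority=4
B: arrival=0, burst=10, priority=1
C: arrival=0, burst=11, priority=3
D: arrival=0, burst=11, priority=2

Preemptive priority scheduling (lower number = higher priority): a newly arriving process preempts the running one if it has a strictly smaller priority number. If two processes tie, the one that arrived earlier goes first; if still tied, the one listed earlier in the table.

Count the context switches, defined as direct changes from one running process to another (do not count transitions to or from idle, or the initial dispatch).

3

Timeline: | B 0-10 | D 10-21 | C 21-32 | A 32-41 |
Completion: A=41  B=10  C=32  D=21
Turnaround (C−A): A=41  B=10  C=32  D=21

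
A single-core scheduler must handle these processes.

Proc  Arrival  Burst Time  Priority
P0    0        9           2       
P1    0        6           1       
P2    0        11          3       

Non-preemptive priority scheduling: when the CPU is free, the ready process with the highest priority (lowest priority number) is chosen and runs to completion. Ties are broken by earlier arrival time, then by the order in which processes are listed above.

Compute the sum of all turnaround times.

Schedule: | P1 0-6 | P0 6-15 | P2 15-26 |
Completion: P0=15  P1=6  P2=26
Turnaround (C−A): P0=15  P1=6  P2=26
Turnaround = completion − arrival: P0=15, P1=6, P2=26
Total turnaround = 15 + 6 + 26 = 47

47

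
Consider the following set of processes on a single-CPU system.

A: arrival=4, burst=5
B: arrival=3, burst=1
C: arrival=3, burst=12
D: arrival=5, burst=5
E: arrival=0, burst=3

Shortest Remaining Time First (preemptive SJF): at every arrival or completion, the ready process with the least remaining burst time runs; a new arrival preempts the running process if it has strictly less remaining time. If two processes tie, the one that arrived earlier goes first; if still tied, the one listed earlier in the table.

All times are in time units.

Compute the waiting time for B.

0

Gantt: | E 0-3 | B 3-4 | A 4-9 | D 9-14 | C 14-26 |
Completion: A=9  B=4  C=26  D=14  E=3
Turnaround (C−A): A=5  B=1  C=23  D=9  E=3
Waiting(B) = turnaround − burst = 1 − 1 = 0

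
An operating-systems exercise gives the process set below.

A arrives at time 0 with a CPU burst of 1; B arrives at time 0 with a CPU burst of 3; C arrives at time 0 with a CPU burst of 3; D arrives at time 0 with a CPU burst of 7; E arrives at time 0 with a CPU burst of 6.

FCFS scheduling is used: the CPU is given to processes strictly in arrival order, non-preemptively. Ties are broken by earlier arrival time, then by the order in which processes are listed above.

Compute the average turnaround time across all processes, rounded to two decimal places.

Timeline: | A 0-1 | B 1-4 | C 4-7 | D 7-14 | E 14-20 |
Completion: A=1  B=4  C=7  D=14  E=20
Turnaround times: A=1, B=4, C=7, D=14, E=20
Average turnaround = (1+4+7+14+20) / 5 = 46/5 = 9.20

9.20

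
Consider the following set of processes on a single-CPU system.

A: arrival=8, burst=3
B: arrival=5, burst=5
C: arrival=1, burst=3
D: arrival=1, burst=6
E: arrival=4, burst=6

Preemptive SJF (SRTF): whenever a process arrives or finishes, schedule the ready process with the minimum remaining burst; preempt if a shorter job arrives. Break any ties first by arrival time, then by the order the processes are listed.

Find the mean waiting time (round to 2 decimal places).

5.40

Timeline: | idle 0-1 | C 1-4 | D 4-10 | A 10-13 | B 13-18 | E 18-24 |
Completion: A=13  B=18  C=4  D=10  E=24
Waiting times: A=2, B=8, C=0, D=3, E=14
Average waiting = (2+8+0+3+14) / 5 = 27/5 = 5.40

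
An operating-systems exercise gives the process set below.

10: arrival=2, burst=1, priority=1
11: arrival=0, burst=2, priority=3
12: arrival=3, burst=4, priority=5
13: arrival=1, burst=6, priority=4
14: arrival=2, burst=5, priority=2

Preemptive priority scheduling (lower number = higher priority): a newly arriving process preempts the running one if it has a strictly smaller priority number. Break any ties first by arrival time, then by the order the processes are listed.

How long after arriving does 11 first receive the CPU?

Timeline: | 11 0-2 | 10 2-3 | 14 3-8 | 13 8-14 | 12 14-18 |
Completion: 10=3  11=2  12=18  13=14  14=8
Turnaround (C−A): 10=1  11=2  12=15  13=13  14=6
Response(11) = first start − arrival = 0 − 0 = 0

0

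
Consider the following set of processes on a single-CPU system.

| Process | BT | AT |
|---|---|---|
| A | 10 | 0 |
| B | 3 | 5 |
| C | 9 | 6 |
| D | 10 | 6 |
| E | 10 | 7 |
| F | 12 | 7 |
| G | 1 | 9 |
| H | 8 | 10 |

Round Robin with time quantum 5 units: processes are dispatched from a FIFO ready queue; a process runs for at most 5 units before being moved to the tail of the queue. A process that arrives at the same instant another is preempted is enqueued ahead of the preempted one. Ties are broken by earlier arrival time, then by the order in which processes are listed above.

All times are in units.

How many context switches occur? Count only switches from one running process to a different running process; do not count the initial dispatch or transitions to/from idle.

14

Schedule: | A 0-5 | B 5-8 | A 8-13 | C 13-18 | D 18-23 | E 23-28 | F 28-33 | G 33-34 | H 34-39 | C 39-43 | D 43-48 | E 48-53 | F 53-58 | H 58-61 | F 61-63 |
Completion: A=13  B=8  C=43  D=48  E=53  F=63  G=34  H=61
Turnaround (C−A): A=13  B=3  C=37  D=42  E=46  F=56  G=25  H=51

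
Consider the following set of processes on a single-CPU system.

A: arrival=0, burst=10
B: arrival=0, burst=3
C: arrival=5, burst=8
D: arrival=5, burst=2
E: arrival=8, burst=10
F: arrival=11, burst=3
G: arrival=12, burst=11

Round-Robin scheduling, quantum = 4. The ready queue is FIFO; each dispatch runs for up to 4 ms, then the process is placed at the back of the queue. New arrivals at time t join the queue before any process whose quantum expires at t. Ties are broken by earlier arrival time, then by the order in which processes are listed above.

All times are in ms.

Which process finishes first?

B

Schedule: | A 0-4 | B 4-7 | A 7-11 | C 11-15 | D 15-17 | E 17-21 | F 21-24 | A 24-26 | G 26-30 | C 30-34 | E 34-38 | G 38-42 | E 42-44 | G 44-47 |
Completion: A=26  B=7  C=34  D=17  E=44  F=24  G=47
Turnaround (C−A): A=26  B=7  C=29  D=12  E=36  F=13  G=35
Finish order: B → D → F → A → C → E → G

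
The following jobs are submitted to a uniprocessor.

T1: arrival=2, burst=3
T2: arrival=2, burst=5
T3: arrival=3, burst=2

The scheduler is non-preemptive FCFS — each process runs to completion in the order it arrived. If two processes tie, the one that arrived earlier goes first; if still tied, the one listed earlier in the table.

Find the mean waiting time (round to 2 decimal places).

3.33

Schedule: | idle 0-2 | T1 2-5 | T2 5-10 | T3 10-12 |
Completion: T1=5  T2=10  T3=12
Turnaround (C−A): T1=3  T2=8  T3=9
Waiting times: T1=0, T2=3, T3=7
Average waiting = (0+3+7) / 3 = 10/3 = 3.33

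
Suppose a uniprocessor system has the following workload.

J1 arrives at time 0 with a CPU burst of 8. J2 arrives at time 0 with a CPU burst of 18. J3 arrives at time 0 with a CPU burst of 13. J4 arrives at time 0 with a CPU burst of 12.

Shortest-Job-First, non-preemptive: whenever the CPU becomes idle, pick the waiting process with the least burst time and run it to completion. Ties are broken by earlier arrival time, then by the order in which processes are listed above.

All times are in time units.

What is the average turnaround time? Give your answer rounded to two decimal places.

Gantt: | J1 0-8 | J4 8-20 | J3 20-33 | J2 33-51 |
Completion: J1=8  J2=51  J3=33  J4=20
Turnaround times: J1=8, J2=51, J3=33, J4=20
Average turnaround = (8+51+33+20) / 4 = 112/4 = 28.00

28.00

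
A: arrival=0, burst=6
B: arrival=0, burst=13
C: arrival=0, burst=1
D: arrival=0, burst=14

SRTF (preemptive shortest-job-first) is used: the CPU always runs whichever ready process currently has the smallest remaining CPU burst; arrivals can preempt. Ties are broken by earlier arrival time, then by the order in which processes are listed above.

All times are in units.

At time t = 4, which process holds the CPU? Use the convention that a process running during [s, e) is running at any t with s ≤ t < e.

A

Timeline: | C 0-1 | A 1-7 | B 7-20 | D 20-34 |
Completion: A=7  B=20  C=1  D=34
Turnaround (C−A): A=7  B=20  C=1  D=34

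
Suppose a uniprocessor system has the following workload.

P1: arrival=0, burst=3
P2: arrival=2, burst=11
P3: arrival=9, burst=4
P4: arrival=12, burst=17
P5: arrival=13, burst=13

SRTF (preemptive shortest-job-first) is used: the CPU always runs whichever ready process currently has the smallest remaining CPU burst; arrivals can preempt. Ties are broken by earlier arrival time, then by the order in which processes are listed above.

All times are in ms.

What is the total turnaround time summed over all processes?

Schedule: | P1 0-3 | P2 3-9 | P3 9-13 | P2 13-18 | P5 18-31 | P4 31-48 |
Completion: P1=3  P2=18  P3=13  P4=48  P5=31
Turnaround = completion − arrival: P1=3, P2=16, P3=4, P4=36, P5=18
Total turnaround = 3 + 16 + 4 + 36 + 18 = 77

77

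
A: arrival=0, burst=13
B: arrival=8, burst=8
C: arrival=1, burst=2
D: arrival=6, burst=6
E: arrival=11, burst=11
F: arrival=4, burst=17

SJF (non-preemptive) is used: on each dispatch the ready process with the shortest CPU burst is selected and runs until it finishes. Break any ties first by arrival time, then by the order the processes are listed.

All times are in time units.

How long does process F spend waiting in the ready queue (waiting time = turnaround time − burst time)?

36

Timeline: | A 0-13 | C 13-15 | D 15-21 | B 21-29 | E 29-40 | F 40-57 |
Completion: A=13  B=29  C=15  D=21  E=40  F=57
Waiting(F) = turnaround − burst = 53 − 17 = 36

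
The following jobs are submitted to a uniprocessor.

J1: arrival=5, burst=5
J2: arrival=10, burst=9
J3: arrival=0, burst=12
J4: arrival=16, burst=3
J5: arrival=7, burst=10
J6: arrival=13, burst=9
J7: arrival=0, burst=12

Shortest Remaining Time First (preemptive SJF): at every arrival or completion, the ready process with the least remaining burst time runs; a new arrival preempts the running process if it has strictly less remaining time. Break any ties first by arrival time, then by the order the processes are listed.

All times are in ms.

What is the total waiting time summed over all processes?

Timeline: | J3 0-5 | J1 5-10 | J3 10-17 | J4 17-20 | J2 20-29 | J6 29-38 | J5 38-48 | J7 48-60 |
Completion: J1=10  J2=29  J3=17  J4=20  J5=48  J6=38  J7=60
Turnaround (C−A): J1=5  J2=19  J3=17  J4=4  J5=41  J6=25  J7=60
Waiting = turnaround − burst: J1=0, J2=10, J3=5, J4=1, J5=31, J6=16, J7=48
Total waiting = 0 + 10 + 5 + 1 + 31 + 16 + 48 = 111

111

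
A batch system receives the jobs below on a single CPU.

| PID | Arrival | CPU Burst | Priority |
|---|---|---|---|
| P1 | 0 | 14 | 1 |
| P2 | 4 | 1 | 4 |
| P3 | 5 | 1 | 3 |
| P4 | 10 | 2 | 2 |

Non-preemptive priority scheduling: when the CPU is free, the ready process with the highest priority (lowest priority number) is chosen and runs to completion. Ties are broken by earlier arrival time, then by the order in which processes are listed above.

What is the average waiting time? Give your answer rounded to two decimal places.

Schedule: | P1 0-14 | P4 14-16 | P3 16-17 | P2 17-18 |
Completion: P1=14  P2=18  P3=17  P4=16
Turnaround (C−A): P1=14  P2=14  P3=12  P4=6
Waiting times: P1=0, P2=13, P3=11, P4=4
Average waiting = (0+13+11+4) / 4 = 28/4 = 7.00

7.00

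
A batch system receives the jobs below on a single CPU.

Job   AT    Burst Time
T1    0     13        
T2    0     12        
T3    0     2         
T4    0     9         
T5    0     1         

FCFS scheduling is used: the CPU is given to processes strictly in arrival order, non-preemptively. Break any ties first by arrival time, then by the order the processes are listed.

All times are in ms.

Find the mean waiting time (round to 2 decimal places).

Gantt: | T1 0-13 | T2 13-25 | T3 25-27 | T4 27-36 | T5 36-37 |
Completion: T1=13  T2=25  T3=27  T4=36  T5=37
Turnaround (C−A): T1=13  T2=25  T3=27  T4=36  T5=37
Waiting times: T1=0, T2=13, T3=25, T4=27, T5=36
Average waiting = (0+13+25+27+36) / 5 = 101/5 = 20.20

20.20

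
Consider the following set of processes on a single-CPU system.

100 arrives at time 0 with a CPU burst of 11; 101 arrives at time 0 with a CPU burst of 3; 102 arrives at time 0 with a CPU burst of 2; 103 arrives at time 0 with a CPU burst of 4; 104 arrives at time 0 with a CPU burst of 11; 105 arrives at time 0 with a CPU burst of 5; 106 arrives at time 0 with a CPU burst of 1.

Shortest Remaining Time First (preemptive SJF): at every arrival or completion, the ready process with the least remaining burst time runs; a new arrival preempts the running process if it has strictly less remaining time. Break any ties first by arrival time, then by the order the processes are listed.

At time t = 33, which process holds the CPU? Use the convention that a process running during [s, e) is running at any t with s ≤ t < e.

104

Gantt: | 106 0-1 | 102 1-3 | 101 3-6 | 103 6-10 | 105 10-15 | 100 15-26 | 104 26-37 |
Completion: 100=26  101=6  102=3  103=10  104=37  105=15  106=1
Turnaround (C−A): 100=26  101=6  102=3  103=10  104=37  105=15  106=1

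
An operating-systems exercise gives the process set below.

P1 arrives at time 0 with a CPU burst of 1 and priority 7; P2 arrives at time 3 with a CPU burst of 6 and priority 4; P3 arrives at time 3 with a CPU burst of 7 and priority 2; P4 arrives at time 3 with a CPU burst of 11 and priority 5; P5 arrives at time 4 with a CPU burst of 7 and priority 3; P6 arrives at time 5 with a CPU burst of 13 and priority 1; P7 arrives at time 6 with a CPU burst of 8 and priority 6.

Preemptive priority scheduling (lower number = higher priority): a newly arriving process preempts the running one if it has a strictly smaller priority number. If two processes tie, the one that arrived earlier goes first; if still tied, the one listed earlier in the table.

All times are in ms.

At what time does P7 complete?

Timeline: | P1 0-1 | idle 1-3 | P3 3-5 | P6 5-18 | P3 18-23 | P5 23-30 | P2 30-36 | P4 36-47 | P7 47-55 |
Completion: P1=1  P2=36  P3=23  P4=47  P5=30  P6=18  P7=55

55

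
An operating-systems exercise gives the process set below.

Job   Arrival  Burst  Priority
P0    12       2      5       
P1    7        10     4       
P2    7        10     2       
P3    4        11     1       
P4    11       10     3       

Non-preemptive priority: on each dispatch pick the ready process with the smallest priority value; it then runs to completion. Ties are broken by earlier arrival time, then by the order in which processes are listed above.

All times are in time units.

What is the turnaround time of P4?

24

Schedule: | idle 0-4 | P3 4-15 | P2 15-25 | P4 25-35 | P1 35-45 | P0 45-47 |
Completion: P0=47  P1=45  P2=25  P3=15  P4=35
Turnaround (C−A): P0=35  P1=38  P2=18  P3=11  P4=24
Turnaround(P4) = completion − arrival = 35 − 11 = 24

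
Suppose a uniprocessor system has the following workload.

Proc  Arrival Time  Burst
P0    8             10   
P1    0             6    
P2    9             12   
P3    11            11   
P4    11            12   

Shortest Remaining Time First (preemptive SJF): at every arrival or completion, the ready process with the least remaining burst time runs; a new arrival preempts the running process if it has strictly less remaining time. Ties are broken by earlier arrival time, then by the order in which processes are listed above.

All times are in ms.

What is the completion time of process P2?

Schedule: | P1 0-6 | idle 6-8 | P0 8-18 | P3 18-29 | P2 29-41 | P4 41-53 |
Completion: P0=18  P1=6  P2=41  P3=29  P4=53

41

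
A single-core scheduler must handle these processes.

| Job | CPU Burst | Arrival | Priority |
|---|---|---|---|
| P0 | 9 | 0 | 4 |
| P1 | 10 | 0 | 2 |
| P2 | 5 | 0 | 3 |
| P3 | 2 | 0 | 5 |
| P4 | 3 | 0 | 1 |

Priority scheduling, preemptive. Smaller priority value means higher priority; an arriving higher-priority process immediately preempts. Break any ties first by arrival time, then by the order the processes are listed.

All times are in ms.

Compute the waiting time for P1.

3

Schedule: | P4 0-3 | P1 3-13 | P2 13-18 | P0 18-27 | P3 27-29 |
Completion: P0=27  P1=13  P2=18  P3=29  P4=3
Turnaround (C−A): P0=27  P1=13  P2=18  P3=29  P4=3
Waiting(P1) = turnaround − burst = 13 − 10 = 3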